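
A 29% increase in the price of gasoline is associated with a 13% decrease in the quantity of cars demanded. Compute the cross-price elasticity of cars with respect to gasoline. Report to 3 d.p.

-0.448

ε = (%ΔQ of cars) / (%ΔP of gasoline) = (-13%) / (29%) ≈ -0.448.
Negative cross-price elasticity: complements.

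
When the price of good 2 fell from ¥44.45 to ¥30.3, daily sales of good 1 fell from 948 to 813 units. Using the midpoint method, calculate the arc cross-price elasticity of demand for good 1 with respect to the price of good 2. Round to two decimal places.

0.40

ΔQ_1 = 813 − 948 = -135; ΔP_2 = 30.3 − 44.45 = -14.15.
Midpoints: Q̄_1 = 880.5, P̄_2 = 37.38.
ε = (ΔQ_1/Q̄_1)/(ΔP_2/P̄_2) = (-135/880.5)/(-14.15/37.38) ≈ 0.40.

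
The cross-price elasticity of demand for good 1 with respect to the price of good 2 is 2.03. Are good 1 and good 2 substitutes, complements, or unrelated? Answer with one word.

ε = 2.03 > 0, so a higher price of good 2 raises demand for good 1: substitutes.

substitutes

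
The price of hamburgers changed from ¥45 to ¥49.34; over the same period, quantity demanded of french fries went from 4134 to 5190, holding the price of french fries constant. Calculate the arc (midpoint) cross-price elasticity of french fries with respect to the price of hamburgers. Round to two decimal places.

ΔQ_A = 5190 − 4134 = 1056; ΔP_B = 49.34 − 45 = 4.34.
Midpoints: Q̄_A = 4662.0, P̄_B = 47.17.
ε = (ΔQ_A/Q̄_A)/(ΔP_B/P̄_B) = (1056/4662.0)/(4.34/47.17) ≈ 2.46.
ε > 0: french fries and hamburgers are substitutes.

2.46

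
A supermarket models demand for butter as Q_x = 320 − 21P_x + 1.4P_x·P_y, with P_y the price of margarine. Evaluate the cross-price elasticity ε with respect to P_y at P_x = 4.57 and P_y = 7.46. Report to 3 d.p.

At P_x = 4.57 and P_y = 7.46: Q_x = 271.759.
∂Q_x/∂P_y = 1.4P_x = 1.4(4.57) = 6.3980.
ε = (∂Q_x/∂P_y)(P_y/Q_x) = 6.3980 × (7.46/271.759) ≈ 0.176.

0.176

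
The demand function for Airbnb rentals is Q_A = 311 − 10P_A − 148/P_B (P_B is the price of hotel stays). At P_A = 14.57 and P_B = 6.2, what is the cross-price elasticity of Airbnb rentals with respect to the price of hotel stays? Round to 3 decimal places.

0.169

At P_A = 14.57 and P_B = 6.2: Q_A = 141.429.
∂Q_A/∂P_B = 148/P_B² = 3.8502.
ε = (∂Q_A/∂P_B)(P_B/Q_A) = 3.8502 × (6.2/141.429) ≈ 0.169.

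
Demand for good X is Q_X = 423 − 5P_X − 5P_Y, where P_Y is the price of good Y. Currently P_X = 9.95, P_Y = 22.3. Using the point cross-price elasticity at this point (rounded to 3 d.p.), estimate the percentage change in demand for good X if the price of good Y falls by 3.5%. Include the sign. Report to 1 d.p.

At P_X = 9.95, P_Y = 22.3: Q_X = 261.75.
∂Q_X/∂P_Y = -5.
ε = (∂Q_X/∂P_Y)(P_Y/Q_X) = -5.0000 × 22.3/261.75 ≈ -0.426.
%ΔQ_X ≈ ε × %ΔP_Y = -0.426 × (-3.5%) = 1.5%.

1.5%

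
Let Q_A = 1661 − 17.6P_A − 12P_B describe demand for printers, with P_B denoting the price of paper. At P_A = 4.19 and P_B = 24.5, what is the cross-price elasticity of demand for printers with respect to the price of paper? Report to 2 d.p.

At P_A = 4.19 and P_B = 24.5: Q_A = 1293.256.
∂Q_A/∂P_B = -12.
ε = (∂Q_A/∂P_B)(P_B/Q_A) = -12 × (24.5/1293.256) ≈ -0.23.

-0.23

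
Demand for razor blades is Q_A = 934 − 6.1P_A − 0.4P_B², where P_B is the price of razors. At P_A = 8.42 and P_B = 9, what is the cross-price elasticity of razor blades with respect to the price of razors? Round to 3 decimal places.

-0.076

At P_A = 8.42 and P_B = 9: Q_A = 850.238.
∂Q_A/∂P_B = -0.8P_B = -0.8(9) = -7.2000.
ε = (∂Q_A/∂P_B)(P_B/Q_A) = -7.2000 × (9/850.238) ≈ -0.076.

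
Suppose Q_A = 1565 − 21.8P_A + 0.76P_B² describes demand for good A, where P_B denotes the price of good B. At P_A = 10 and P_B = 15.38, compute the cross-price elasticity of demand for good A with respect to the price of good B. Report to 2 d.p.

0.24

At P_A = 10 and P_B = 15.38: Q_A = 1526.774.
∂Q_A/∂P_B = 1.52P_B = 1.52(15.38) = 23.3776.
ε = (∂Q_A/∂P_B)(P_B/Q_A) = 23.3776 × (15.38/1526.774) ≈ 0.24.
ε > 0: substitutes.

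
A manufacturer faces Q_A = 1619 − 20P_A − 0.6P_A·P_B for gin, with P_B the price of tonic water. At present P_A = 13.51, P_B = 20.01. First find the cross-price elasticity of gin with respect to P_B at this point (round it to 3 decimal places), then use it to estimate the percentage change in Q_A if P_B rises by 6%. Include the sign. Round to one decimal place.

At P_A = 13.51, P_B = 20.01: Q_A = 1186.599.
∂Q_A/∂P_B = -0.6P_A = -8.1060.
ε = (∂Q_A/∂P_B)(P_B/Q_A) = -8.1060 × 20.01/1186.599 ≈ -0.137.
%ΔQ_A ≈ ε × %ΔP_B = -0.137 × (6%) = -0.8%.

-0.8%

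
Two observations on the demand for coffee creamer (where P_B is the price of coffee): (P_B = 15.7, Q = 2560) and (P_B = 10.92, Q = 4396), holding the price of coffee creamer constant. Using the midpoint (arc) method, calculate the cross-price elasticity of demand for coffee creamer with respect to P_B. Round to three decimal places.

ΔQ_A = 4396 − 2560 = 1836; ΔP_B = 10.92 − 15.7 = -4.78.
Midpoints: Q̄_A = 3478.0, P̄_B = 13.31.
ε = (ΔQ_A/Q̄_A)/(ΔP_B/P̄_B) = (1836/3478.0)/(-4.78/13.31) ≈ -1.470.
ε < 0: coffee creamer and coffee are complements.

-1.470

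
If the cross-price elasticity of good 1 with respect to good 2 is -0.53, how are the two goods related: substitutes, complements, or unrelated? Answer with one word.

complements

ε = -0.53 < 0, so a higher price of good 2 lowers demand for good 1: complements.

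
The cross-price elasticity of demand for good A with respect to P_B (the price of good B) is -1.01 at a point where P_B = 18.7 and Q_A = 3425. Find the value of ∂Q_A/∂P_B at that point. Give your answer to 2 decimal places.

ε = (∂Q_A/∂P_B)·(P_B/Q_A) ⇒ ∂Q_A/∂P_B = ε·Q_A/P_B = -1.01 × 3425/18.7 ≈ -184.99.

-184.99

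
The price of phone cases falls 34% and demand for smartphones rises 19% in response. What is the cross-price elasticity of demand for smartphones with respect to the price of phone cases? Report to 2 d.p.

-0.56

ε = (%ΔQ of smartphones) / (%ΔP of phone cases) = (19%) / (-34%) ≈ -0.56.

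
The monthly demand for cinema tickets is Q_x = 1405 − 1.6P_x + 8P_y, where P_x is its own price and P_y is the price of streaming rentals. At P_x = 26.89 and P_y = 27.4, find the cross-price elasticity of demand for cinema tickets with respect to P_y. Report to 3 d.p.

0.139

At P_x = 26.89 and P_y = 27.4: Q_x = 1581.176.
∂Q_x/∂P_y = 8.
ε = (∂Q_x/∂P_y)(P_y/Q_x) = 8 × (27.4/1581.176) ≈ 0.139.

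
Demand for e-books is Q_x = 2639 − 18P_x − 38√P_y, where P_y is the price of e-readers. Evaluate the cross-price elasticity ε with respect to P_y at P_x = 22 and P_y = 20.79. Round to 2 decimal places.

-0.04

At P_x = 22 and P_y = 20.79: Q_x = 2069.735.
∂Q_x/∂P_y = -38/(2√P_y) = -38/(2√20.79) = -4.1670.
ε = (∂Q_x/∂P_y)(P_y/Q_x) = -4.1670 × (20.79/2069.735) ≈ -0.04.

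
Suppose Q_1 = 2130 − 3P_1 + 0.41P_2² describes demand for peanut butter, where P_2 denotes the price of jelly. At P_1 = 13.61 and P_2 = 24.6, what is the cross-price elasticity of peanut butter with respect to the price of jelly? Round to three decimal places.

0.212

At P_1 = 13.61 and P_2 = 24.6: Q_1 = 2337.286.
∂Q_1/∂P_2 = 0.82P_2 = 0.82(24.6) = 20.1720.
ε = (∂Q_1/∂P_2)(P_2/Q_1) = 20.1720 × (24.6/2337.286) ≈ 0.212.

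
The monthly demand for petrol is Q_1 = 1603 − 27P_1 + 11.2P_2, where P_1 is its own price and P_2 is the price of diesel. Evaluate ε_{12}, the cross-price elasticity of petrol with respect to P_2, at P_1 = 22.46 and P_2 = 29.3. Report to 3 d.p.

At P_1 = 22.46 and P_2 = 29.3: Q_1 = 1324.74.
∂Q_1/∂P_2 = 11.2.
ε = (∂Q_1/∂P_2)(P_2/Q_1) = 11.2 × (29.3/1324.74) ≈ 0.248.
Since ε > 0, petrol and diesel are substitutes.

0.248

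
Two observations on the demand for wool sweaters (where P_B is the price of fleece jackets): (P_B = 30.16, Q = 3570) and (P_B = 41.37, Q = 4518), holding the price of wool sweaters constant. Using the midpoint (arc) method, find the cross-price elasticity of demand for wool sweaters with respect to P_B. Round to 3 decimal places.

0.748

ΔQ_A = 4518 − 3570 = 948; ΔP_B = 41.37 − 30.16 = 11.21.
Midpoints: Q̄_A = 4044.0, P̄_B = 35.77.
ε = (ΔQ_A/Q̄_A)/(ΔP_B/P̄_B) = (948/4044.0)/(11.21/35.77) ≈ 0.748.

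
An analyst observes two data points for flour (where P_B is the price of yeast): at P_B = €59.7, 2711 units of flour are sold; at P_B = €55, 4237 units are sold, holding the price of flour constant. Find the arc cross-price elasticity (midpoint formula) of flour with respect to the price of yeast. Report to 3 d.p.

ΔQ_A = 4237 − 2711 = 1526; ΔP_B = 55 − 59.7 = -4.7.
Midpoints: Q̄_A = 3474.0, P̄_B = 57.35.
ε = (ΔQ_A/Q̄_A)/(ΔP_B/P̄_B) = (1526/3474.0)/(-4.7/57.35) ≈ -5.360.
ε < 0: flour and yeast are complements.

-5.360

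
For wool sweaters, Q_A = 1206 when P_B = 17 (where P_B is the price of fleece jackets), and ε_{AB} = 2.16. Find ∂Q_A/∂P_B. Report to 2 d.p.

153.23

ε = (∂Q_A/∂P_B)·(P_B/Q_A) ⇒ ∂Q_A/∂P_B = ε·Q_A/P_B = 2.16 × 1206/17 ≈ 153.23.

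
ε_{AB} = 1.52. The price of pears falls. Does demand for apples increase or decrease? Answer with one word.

ε > 0 and the price of pears falls, so the quantity of apples moves in the same direction: it decreases.

decrease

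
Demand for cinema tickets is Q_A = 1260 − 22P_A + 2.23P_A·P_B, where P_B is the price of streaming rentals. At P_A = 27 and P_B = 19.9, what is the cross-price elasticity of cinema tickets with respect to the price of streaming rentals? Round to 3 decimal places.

0.643

At P_A = 27 and P_B = 19.9: Q_A = 1864.179.
∂Q_A/∂P_B = 2.23P_A = 2.23(27) = 60.2100.
ε = (∂Q_A/∂P_B)(P_B/Q_A) = 60.2100 × (19.9/1864.179) ≈ 0.643.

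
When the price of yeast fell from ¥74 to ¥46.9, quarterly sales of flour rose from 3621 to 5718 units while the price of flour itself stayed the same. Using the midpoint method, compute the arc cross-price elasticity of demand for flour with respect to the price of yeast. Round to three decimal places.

-1.002

ΔQ_A = 5718 − 3621 = 2097; ΔP_B = 46.9 − 74 = -27.1.
Midpoints: Q̄_A = 4669.5, P̄_B = 60.45.
ε = (ΔQ_A/Q̄_A)/(ΔP_B/P̄_B) = (2097/4669.5)/(-27.1/60.45) ≈ -1.002.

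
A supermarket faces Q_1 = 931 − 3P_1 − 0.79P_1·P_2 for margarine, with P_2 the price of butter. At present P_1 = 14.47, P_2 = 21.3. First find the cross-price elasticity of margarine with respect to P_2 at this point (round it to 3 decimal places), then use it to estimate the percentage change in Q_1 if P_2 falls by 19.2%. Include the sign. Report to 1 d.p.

7.3%

At P_1 = 14.47, P_2 = 21.3: Q_1 = 644.103.
∂Q_1/∂P_2 = -0.79P_1 = -11.4313.
ε = (∂Q_1/∂P_2)(P_2/Q_1) = -11.4313 × 21.3/644.103 ≈ -0.378.
%ΔQ_1 ≈ ε × %ΔP_2 = -0.378 × (-19.2%) = 7.3%.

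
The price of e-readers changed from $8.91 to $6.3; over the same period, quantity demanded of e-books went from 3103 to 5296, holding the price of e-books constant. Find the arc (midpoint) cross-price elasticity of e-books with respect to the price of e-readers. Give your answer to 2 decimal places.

-1.52

ΔQ_A = 5296 − 3103 = 2193; ΔP_B = 6.3 − 8.91 = -2.61.
Midpoints: Q̄_A = 4199.5, P̄_B = 7.61.
ε = (ΔQ_A/Q̄_A)/(ΔP_B/P̄_B) = (2193/4199.5)/(-2.61/7.61) ≈ -1.52.
ε < 0: e-books and e-readers are complements.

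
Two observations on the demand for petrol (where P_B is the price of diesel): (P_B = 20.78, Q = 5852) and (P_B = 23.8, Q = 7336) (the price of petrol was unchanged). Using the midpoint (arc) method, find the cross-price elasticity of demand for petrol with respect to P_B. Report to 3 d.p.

ΔQ_A = 7336 − 5852 = 1484; ΔP_B = 23.8 − 20.78 = 3.02.
Midpoints: Q̄_A = 6594.0, P̄_B = 22.29.
ε = (ΔQ_A/Q̄_A)/(ΔP_B/P̄_B) = (1484/6594.0)/(3.02/22.29) ≈ 1.661.
ε > 0: petrol and diesel are substitutes.

1.661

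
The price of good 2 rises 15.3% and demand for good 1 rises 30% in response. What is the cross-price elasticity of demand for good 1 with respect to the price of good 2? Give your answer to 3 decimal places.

ε = (%ΔQ of good 1) / (%ΔP of good 2) = (30%) / (15.3%) ≈ 1.961.

1.961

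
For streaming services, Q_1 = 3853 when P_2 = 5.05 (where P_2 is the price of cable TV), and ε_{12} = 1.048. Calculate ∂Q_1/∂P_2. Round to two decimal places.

ε = (∂Q_1/∂P_2)·(P_2/Q_1) ⇒ ∂Q_1/∂P_2 = ε·Q_1/P_2 = 1.048 × 3853/5.05 ≈ 799.59.

799.59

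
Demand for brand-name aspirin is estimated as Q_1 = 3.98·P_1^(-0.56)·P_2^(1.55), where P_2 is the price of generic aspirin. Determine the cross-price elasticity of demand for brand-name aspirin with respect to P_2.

1.55

In a log-linear (constant-elasticity) demand function, the coefficient on the exponent of P_2 is the cross-price elasticity.
ε = 1.55. Positive, so brand-name aspirin and generic aspirin are substitutes.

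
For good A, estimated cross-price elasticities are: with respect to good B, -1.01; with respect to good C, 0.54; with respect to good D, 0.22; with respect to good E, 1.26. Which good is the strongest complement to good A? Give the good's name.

Complements have ε < 0. The most negative value is -1.01 (good B).

good B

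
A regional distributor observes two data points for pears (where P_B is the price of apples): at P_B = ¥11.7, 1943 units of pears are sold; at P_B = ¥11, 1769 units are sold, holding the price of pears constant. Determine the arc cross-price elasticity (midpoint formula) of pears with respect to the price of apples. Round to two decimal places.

ΔQ_A = 1769 − 1943 = -174; ΔP_B = 11 − 11.7 = -0.7.
Midpoints: Q̄_A = 1856.0, P̄_B = 11.35.
ε = (ΔQ_A/Q̄_A)/(ΔP_B/P̄_B) = (-174/1856.0)/(-0.7/11.35) ≈ 1.52.
ε > 0: pears and apples are substitutes.

1.52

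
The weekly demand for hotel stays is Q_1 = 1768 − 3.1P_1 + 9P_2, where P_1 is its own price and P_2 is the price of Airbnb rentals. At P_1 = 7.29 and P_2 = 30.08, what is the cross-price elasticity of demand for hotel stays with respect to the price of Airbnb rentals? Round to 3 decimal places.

0.134

At P_1 = 7.29 and P_2 = 30.08: Q_1 = 2016.121.
∂Q_1/∂P_2 = 9.
ε = (∂Q_1/∂P_2)(P_2/Q_1) = 9 × (30.08/2016.121) ≈ 0.134.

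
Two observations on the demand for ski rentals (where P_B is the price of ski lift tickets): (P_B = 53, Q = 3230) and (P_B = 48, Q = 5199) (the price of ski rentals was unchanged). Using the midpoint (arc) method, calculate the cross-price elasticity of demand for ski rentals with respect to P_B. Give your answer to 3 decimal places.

ΔQ_A = 5199 − 3230 = 1969; ΔP_B = 48 − 53 = -5.
Midpoints: Q̄_A = 4214.5, P̄_B = 50.50.
ε = (ΔQ_A/Q̄_A)/(ΔP_B/P̄_B) = (1969/4214.5)/(-5/50.50) ≈ -4.719.
ε < 0: ski rentals and ski lift tickets are complements.

-4.719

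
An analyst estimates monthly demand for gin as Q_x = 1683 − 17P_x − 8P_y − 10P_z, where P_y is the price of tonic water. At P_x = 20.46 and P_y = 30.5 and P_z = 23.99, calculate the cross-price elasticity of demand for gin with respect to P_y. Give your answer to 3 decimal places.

-0.287

At P_x = 20.46 and P_y = 30.5 and P_z = 23.99: Q_x = 851.28.
∂Q_x/∂P_y = -8.
ε = (∂Q_x/∂P_y)(P_y/Q_x) = -8 × (30.5/851.28) ≈ -0.287.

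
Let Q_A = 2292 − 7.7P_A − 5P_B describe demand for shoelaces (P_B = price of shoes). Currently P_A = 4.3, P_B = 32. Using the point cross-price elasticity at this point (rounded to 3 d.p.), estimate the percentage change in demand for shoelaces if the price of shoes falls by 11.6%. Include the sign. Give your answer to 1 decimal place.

0.9%

At P_A = 4.3, P_B = 32: Q_A = 2098.89.
∂Q_A/∂P_B = -5.
ε = (∂Q_A/∂P_B)(P_B/Q_A) = -5.0000 × 32/2098.89 ≈ -0.076.
%ΔQ_A ≈ ε × %ΔP_B = -0.076 × (-11.6%) = 0.9%.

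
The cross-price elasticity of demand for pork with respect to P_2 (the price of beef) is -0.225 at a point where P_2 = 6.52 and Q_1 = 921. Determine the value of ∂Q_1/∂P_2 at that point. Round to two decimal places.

ε = (∂Q_1/∂P_2)·(P_2/Q_1) ⇒ ∂Q_1/∂P_2 = ε·Q_1/P_2 = -0.225 × 921/6.52 ≈ -31.78.

-31.78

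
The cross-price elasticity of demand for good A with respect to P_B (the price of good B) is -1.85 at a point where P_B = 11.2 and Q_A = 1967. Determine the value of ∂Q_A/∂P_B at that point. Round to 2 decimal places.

ε = (∂Q_A/∂P_B)·(P_B/Q_A) ⇒ ∂Q_A/∂P_B = ε·Q_A/P_B = -1.85 × 1967/11.2 ≈ -324.91.

-324.91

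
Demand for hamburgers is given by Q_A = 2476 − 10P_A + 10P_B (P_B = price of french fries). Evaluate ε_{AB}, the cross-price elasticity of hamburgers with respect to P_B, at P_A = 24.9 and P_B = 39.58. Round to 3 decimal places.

At P_A = 24.9 and P_B = 39.58: Q_A = 2622.8.
∂Q_A/∂P_B = 10.
ε = (∂Q_A/∂P_B)(P_B/Q_A) = 10 × (39.58/2622.8) ≈ 0.151.
Since ε > 0, hamburgers and french fries are substitutes.

0.151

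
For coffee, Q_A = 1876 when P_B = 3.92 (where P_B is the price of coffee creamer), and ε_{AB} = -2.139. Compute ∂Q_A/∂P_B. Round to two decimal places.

ε = (∂Q_A/∂P_B)·(P_B/Q_A) ⇒ ∂Q_A/∂P_B = ε·Q_A/P_B = -2.139 × 1876/3.92 ≈ -1023.66.

-1023.66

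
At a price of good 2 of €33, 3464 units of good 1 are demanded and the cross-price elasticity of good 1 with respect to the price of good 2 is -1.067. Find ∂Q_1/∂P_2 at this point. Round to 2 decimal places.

-112.00

ε = (∂Q_1/∂P_2)·(P_2/Q_1) ⇒ ∂Q_1/∂P_2 = ε·Q_1/P_2 = -1.067 × 3464/33 ≈ -112.00.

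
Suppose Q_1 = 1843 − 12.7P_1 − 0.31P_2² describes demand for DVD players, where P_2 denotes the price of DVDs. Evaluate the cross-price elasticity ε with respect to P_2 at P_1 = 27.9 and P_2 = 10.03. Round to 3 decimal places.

-0.043

At P_1 = 27.9 and P_2 = 10.03: Q_1 = 1457.484.
∂Q_1/∂P_2 = -0.62P_2 = -0.62(10.03) = -6.2186.
ε = (∂Q_1/∂P_2)(P_2/Q_1) = -6.2186 × (10.03/1457.484) ≈ -0.043.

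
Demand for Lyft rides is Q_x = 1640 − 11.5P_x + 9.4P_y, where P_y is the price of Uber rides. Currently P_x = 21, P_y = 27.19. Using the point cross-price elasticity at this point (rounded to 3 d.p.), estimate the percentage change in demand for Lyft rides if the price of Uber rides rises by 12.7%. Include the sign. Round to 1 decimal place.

2.0%

At P_x = 21, P_y = 27.19: Q_x = 1654.086.
∂Q_x/∂P_y = 9.4.
ε = (∂Q_x/∂P_y)(P_y/Q_x) = 9.4000 × 27.19/1654.086 ≈ 0.155.
%ΔQ_x ≈ ε × %ΔP_y = 0.155 × (12.7%) = 2.0%.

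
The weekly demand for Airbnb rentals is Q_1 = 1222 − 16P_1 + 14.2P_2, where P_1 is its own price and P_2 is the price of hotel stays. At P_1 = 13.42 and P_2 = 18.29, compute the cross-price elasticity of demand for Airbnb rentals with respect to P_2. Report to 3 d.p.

At P_1 = 13.42 and P_2 = 18.29: Q_1 = 1266.998.
∂Q_1/∂P_2 = 14.2.
ε = (∂Q_1/∂P_2)(P_2/Q_1) = 14.2 × (18.29/1266.998) ≈ 0.205.
Since ε > 0, Airbnb rentals and hotel stays are substitutes.

0.205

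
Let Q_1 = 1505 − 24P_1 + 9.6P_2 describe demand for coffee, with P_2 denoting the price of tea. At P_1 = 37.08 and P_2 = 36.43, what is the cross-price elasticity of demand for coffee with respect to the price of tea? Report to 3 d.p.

0.362

At P_1 = 37.08 and P_2 = 36.43: Q_1 = 964.808.
∂Q_1/∂P_2 = 9.6.
ε = (∂Q_1/∂P_2)(P_2/Q_1) = 9.6 × (36.43/964.808) ≈ 0.362.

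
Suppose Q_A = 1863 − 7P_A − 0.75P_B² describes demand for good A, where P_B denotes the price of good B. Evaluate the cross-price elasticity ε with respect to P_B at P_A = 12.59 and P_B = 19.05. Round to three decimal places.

At P_A = 12.59 and P_B = 19.05: Q_A = 1502.693.
∂Q_A/∂P_B = -1.5P_B = -1.5(19.05) = -28.5750.
ε = (∂Q_A/∂P_B)(P_B/Q_A) = -28.5750 × (19.05/1502.693) ≈ -0.362.
ε < 0: complements.

-0.362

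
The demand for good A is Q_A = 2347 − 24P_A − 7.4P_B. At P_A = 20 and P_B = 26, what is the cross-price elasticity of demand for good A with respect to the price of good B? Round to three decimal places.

At P_A = 20 and P_B = 26: Q_A = 1674.6.
∂Q_A/∂P_B = -7.4.
ε = (∂Q_A/∂P_B)(P_B/Q_A) = -7.4 × (26/1674.6) ≈ -0.115.
Since ε < 0, good A and good B are complements.

-0.115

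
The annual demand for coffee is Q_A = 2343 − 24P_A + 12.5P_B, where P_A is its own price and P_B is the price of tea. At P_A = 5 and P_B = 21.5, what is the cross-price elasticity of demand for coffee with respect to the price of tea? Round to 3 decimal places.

At P_A = 5 and P_B = 21.5: Q_A = 2491.75.
∂Q_A/∂P_B = 12.5.
ε = (∂Q_A/∂P_B)(P_B/Q_A) = 12.5 × (21.5/2491.75) ≈ 0.108.

0.108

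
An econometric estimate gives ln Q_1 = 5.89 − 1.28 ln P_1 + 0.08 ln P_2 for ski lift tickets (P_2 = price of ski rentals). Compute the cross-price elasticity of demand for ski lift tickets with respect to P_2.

In a log-linear (constant-elasticity) demand function, the coefficient on ln P_2 is the cross-price elasticity.
ε = 0.08. Positive, so ski lift tickets and ski rentals are substitutes.

0.08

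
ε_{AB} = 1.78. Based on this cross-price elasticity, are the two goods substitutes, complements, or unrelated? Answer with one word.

ε = 1.78 > 0, so a higher price of good B raises demand for good A: substitutes.

substitutes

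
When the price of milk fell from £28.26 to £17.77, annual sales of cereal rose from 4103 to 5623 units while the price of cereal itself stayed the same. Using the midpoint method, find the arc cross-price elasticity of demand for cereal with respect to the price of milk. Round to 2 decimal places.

-0.69

ΔQ_A = 5623 − 4103 = 1520; ΔP_B = 17.77 − 28.26 = -10.49.
Midpoints: Q̄_A = 4863.0, P̄_B = 23.02.
ε = (ΔQ_A/Q̄_A)/(ΔP_B/P̄_B) = (1520/4863.0)/(-10.49/23.02) ≈ -0.69.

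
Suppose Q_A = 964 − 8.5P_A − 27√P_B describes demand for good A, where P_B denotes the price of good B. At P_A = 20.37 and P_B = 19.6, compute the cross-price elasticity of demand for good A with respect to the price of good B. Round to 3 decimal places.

-0.089

At P_A = 20.37 and P_B = 19.6: Q_A = 671.321.
∂Q_A/∂P_B = -27/(2√P_B) = -27/(2√19.6) = -3.0493.
ε = (∂Q_A/∂P_B)(P_B/Q_A) = -3.0493 × (19.6/671.321) ≈ -0.089.
ε < 0: complements.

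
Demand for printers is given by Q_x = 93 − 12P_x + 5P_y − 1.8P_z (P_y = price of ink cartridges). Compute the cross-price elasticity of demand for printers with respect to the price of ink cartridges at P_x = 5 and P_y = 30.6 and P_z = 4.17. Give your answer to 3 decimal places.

At P_x = 5 and P_y = 30.6 and P_z = 4.17: Q_x = 178.494.
∂Q_x/∂P_y = 5.
ε = (∂Q_x/∂P_y)(P_y/Q_x) = 5 × (30.6/178.494) ≈ 0.857.
Since ε > 0, printers and ink cartridges are substitutes.

0.857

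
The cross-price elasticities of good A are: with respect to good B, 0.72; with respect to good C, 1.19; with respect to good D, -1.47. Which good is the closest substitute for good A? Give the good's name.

good C

Substitutes have ε > 0. Among the positive values, 1.19 (good C) is largest.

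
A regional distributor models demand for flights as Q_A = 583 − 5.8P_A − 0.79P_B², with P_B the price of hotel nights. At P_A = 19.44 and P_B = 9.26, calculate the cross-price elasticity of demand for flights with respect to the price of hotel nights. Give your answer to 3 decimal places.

-0.337

At P_A = 19.44 and P_B = 9.26: Q_A = 402.507.
∂Q_A/∂P_B = -1.58P_B = -1.58(9.26) = -14.6308.
ε = (∂Q_A/∂P_B)(P_B/Q_A) = -14.6308 × (9.26/402.507) ≈ -0.337.
ε < 0: complements.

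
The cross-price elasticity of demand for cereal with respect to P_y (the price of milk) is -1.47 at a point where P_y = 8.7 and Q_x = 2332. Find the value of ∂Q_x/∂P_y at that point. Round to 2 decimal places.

-394.03

ε = (∂Q_x/∂P_y)·(P_y/Q_x) ⇒ ∂Q_x/∂P_y = ε·Q_x/P_y = -1.47 × 2332/8.7 ≈ -394.03.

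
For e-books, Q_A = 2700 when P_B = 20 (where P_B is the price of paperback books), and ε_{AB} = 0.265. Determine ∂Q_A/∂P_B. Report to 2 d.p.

35.78

ε = (∂Q_A/∂P_B)·(P_B/Q_A) ⇒ ∂Q_A/∂P_B = ε·Q_A/P_B = 0.265 × 2700/20 ≈ 35.78.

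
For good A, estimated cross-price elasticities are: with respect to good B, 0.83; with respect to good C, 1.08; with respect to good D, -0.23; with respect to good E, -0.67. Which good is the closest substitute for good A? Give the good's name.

good C

Substitutes have ε > 0. Among the positive values, 1.08 (good C) is largest.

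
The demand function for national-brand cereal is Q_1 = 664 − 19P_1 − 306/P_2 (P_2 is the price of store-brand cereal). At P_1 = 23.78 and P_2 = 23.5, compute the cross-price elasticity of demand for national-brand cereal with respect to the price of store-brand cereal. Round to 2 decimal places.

0.07

At P_1 = 23.78 and P_2 = 23.5: Q_1 = 199.159.
∂Q_1/∂P_2 = 306/P_2² = 0.5541.
ε = (∂Q_1/∂P_2)(P_2/Q_1) = 0.5541 × (23.5/199.159) ≈ 0.07.
ε > 0: substitutes.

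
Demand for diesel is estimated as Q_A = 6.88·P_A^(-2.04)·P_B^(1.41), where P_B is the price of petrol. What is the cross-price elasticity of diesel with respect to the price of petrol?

1.41

In a log-linear (constant-elasticity) demand function, the coefficient on the exponent of P_B is the cross-price elasticity.
ε = 1.41. Positive, so diesel and petrol are substitutes.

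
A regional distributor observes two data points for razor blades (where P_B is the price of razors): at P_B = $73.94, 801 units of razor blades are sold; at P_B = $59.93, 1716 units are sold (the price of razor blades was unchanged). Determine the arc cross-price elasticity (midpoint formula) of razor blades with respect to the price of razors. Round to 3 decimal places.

-3.474

ΔQ_A = 1716 − 801 = 915; ΔP_B = 59.93 − 73.94 = -14.01.
Midpoints: Q̄_A = 1258.5, P̄_B = 66.94.
ε = (ΔQ_A/Q̄_A)/(ΔP_B/P̄_B) = (915/1258.5)/(-14.01/66.94) ≈ -3.474.
ε < 0: razor blades and razors are complements.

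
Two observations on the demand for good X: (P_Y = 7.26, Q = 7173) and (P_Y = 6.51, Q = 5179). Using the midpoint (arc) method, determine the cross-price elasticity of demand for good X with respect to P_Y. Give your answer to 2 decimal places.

2.96

ΔQ_X = 5179 − 7173 = -1994; ΔP_Y = 6.51 − 7.26 = -0.75.
Midpoints: Q̄_X = 6176.0, P̄_Y = 6.88.
ε = (ΔQ_X/Q̄_X)/(ΔP_Y/P̄_Y) = (-1994/6176.0)/(-0.75/6.88) ≈ 2.96.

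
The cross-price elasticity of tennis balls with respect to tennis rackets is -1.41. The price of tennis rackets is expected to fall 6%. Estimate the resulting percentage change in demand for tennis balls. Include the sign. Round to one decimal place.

%ΔQ ≈ ε × %ΔP of tennis rackets = -1.41 × (-6%) = 8.5%.

8.5%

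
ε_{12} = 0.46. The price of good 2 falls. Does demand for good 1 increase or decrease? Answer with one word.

ε > 0 and the price of good 2 falls, so the quantity of good 1 moves in the same direction: it decreases.

decrease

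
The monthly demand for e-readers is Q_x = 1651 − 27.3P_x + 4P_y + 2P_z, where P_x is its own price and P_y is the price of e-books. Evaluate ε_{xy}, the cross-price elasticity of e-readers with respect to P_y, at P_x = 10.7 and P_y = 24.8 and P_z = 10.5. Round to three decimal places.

At P_x = 10.7 and P_y = 24.8 and P_z = 10.5: Q_x = 1479.09.
∂Q_x/∂P_y = 4.
ε = (∂Q_x/∂P_y)(P_y/Q_x) = 4 × (24.8/1479.09) ≈ 0.067.

0.067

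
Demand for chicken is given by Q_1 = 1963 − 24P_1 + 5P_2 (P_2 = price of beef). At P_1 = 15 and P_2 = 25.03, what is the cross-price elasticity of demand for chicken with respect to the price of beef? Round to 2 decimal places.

0.07

At P_1 = 15 and P_2 = 25.03: Q_1 = 1728.15.
∂Q_1/∂P_2 = 5.
ε = (∂Q_1/∂P_2)(P_2/Q_1) = 5 × (25.03/1728.15) ≈ 0.07.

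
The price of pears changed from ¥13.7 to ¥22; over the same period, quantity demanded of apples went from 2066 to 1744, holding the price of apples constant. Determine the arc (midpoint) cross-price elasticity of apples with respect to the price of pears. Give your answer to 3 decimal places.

-0.364

ΔQ_A = 1744 − 2066 = -322; ΔP_B = 22 − 13.7 = 8.3.
Midpoints: Q̄_A = 1905.0, P̄_B = 17.85.
ε = (ΔQ_A/Q̄_A)/(ΔP_B/P̄_B) = (-322/1905.0)/(8.3/17.85) ≈ -0.364.
ε < 0: apples and pears are complements.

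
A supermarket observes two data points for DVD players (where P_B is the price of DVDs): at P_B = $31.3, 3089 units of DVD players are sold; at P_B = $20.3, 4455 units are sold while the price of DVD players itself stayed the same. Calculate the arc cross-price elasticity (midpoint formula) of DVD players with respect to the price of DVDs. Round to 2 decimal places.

ΔQ_A = 4455 − 3089 = 1366; ΔP_B = 20.3 − 31.3 = -11.
Midpoints: Q̄_A = 3772.0, P̄_B = 25.80.
ε = (ΔQ_A/Q̄_A)/(ΔP_B/P̄_B) = (1366/3772.0)/(-11/25.80) ≈ -0.85.
ε < 0: DVD players and DVDs are complements.

-0.85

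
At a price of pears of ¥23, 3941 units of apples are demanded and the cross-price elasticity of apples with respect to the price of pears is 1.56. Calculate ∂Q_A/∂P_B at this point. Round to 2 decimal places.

267.30

ε = (∂Q_A/∂P_B)·(P_B/Q_A) ⇒ ∂Q_A/∂P_B = ε·Q_A/P_B = 1.56 × 3941/23 ≈ 267.30.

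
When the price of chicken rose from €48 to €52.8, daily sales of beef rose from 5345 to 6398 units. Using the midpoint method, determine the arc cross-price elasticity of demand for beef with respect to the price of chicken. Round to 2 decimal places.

ΔQ_A = 6398 − 5345 = 1053; ΔP_B = 52.8 − 48 = 4.8.
Midpoints: Q̄_A = 5871.5, P̄_B = 50.40.
ε = (ΔQ_A/Q̄_A)/(ΔP_B/P̄_B) = (1053/5871.5)/(4.8/50.40) ≈ 1.88.

1.88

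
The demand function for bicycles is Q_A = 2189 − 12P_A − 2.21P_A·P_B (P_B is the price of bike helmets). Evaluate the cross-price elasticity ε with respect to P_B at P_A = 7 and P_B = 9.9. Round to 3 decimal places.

-0.078

At P_A = 7 and P_B = 9.9: Q_A = 1951.847.
∂Q_A/∂P_B = -2.21P_A = -2.21(7) = -15.4700.
ε = (∂Q_A/∂P_B)(P_B/Q_A) = -15.4700 × (9.9/1951.847) ≈ -0.078.
ε < 0: complements.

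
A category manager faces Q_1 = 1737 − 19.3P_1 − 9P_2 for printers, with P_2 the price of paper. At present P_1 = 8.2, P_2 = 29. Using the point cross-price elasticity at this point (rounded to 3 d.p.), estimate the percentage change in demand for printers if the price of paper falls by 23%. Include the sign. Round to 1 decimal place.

At P_1 = 8.2, P_2 = 29: Q_1 = 1317.74.
∂Q_1/∂P_2 = -9.
ε = (∂Q_1/∂P_2)(P_2/Q_1) = -9.0000 × 29/1317.74 ≈ -0.198.
%ΔQ_1 ≈ ε × %ΔP_2 = -0.198 × (-23%) = 4.6%.

4.6%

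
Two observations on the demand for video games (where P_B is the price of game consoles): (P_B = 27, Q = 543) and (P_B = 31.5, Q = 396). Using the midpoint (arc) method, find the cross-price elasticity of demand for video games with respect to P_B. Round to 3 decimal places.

ΔQ_A = 396 − 543 = -147; ΔP_B = 31.5 − 27 = 4.5.
Midpoints: Q̄_A = 469.5, P̄_B = 29.25.
ε = (ΔQ_A/Q̄_A)/(ΔP_B/P̄_B) = (-147/469.5)/(4.5/29.25) ≈ -2.035.

-2.035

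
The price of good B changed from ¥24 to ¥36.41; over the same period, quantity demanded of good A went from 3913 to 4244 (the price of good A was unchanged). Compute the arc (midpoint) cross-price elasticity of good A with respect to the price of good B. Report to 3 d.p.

0.198

ΔQ_A = 4244 − 3913 = 331; ΔP_B = 36.41 − 24 = 12.41.
Midpoints: Q̄_A = 4078.5, P̄_B = 30.20.
ε = (ΔQ_A/Q̄_A)/(ΔP_B/P̄_B) = (331/4078.5)/(12.41/30.20) ≈ 0.198.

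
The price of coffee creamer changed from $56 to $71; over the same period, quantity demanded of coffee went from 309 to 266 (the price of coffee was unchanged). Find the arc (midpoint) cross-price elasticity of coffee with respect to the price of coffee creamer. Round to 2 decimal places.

-0.63

ΔQ_A = 266 − 309 = -43; ΔP_B = 71 − 56 = 15.
Midpoints: Q̄_A = 287.5, P̄_B = 63.50.
ε = (ΔQ_A/Q̄_A)/(ΔP_B/P̄_B) = (-43/287.5)/(15/63.50) ≈ -0.63.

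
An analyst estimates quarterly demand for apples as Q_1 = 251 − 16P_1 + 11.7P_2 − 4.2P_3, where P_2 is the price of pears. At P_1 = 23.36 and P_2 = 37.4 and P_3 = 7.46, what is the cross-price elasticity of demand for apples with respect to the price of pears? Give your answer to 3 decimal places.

1.544

At P_1 = 23.36 and P_2 = 37.4 and P_3 = 7.46: Q_1 = 283.488.
∂Q_1/∂P_2 = 11.7.
ε = (∂Q_1/∂P_2)(P_2/Q_1) = 11.7 × (37.4/283.488) ≈ 1.544.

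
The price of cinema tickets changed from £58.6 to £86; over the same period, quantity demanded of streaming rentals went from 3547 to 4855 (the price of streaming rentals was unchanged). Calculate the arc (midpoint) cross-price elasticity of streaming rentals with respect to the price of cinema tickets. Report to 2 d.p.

ΔQ_A = 4855 − 3547 = 1308; ΔP_B = 86 − 58.6 = 27.4.
Midpoints: Q̄_A = 4201.0, P̄_B = 72.30.
ε = (ΔQ_A/Q̄_A)/(ΔP_B/P̄_B) = (1308/4201.0)/(27.4/72.30) ≈ 0.82.

0.82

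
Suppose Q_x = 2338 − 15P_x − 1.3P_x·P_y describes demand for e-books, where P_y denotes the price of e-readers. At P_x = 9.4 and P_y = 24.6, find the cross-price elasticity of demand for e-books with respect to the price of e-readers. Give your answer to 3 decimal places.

-0.159

At P_x = 9.4 and P_y = 24.6: Q_x = 1896.388.
∂Q_x/∂P_y = -1.3P_x = -1.3(9.4) = -12.2200.
ε = (∂Q_x/∂P_y)(P_y/Q_x) = -12.2200 × (24.6/1896.388) ≈ -0.159.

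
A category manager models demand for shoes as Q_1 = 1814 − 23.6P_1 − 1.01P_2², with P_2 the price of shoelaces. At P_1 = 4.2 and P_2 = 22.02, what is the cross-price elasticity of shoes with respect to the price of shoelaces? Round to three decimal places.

At P_1 = 4.2 and P_2 = 22.02: Q_1 = 1225.151.
∂Q_1/∂P_2 = -2.02P_2 = -2.02(22.02) = -44.4804.
ε = (∂Q_1/∂P_2)(P_2/Q_1) = -44.4804 × (22.02/1225.151) ≈ -0.799.

-0.799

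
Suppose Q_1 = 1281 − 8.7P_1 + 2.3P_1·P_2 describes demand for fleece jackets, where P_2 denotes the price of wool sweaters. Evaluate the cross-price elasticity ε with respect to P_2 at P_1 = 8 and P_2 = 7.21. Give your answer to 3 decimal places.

At P_1 = 8 and P_2 = 7.21: Q_1 = 1344.064.
∂Q_1/∂P_2 = 2.3P_1 = 2.3(8) = 18.4000.
ε = (∂Q_1/∂P_2)(P_2/Q_1) = 18.4000 × (7.21/1344.064) ≈ 0.099.

0.099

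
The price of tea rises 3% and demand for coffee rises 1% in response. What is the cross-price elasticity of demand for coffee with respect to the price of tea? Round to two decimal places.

0.33

ε = (%ΔQ of coffee) / (%ΔP of tea) = (1%) / (3%) ≈ 0.33.
Positive cross-price elasticity: substitutes.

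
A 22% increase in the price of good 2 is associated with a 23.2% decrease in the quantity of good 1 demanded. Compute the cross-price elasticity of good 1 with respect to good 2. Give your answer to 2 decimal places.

-1.05

ε = (%ΔQ of good 1) / (%ΔP of good 2) = (-23.2%) / (22%) ≈ -1.05.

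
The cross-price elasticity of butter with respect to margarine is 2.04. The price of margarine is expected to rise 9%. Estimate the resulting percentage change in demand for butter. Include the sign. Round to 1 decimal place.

18.4%

%ΔQ ≈ ε × %ΔP of margarine = 2.04 × (9%) = 18.4%.
Demand for butter rises by about 18.4%.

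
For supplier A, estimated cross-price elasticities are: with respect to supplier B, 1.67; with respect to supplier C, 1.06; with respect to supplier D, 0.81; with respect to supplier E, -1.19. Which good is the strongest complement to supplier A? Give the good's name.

supplier E

Complements have ε < 0. The most negative value is -1.19 (supplier E).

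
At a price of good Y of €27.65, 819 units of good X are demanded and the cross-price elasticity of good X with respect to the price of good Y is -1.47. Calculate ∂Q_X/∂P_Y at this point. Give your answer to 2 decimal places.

-43.54

ε = (∂Q_X/∂P_Y)·(P_Y/Q_X) ⇒ ∂Q_X/∂P_Y = ε·Q_X/P_Y = -1.47 × 819/27.65 ≈ -43.54.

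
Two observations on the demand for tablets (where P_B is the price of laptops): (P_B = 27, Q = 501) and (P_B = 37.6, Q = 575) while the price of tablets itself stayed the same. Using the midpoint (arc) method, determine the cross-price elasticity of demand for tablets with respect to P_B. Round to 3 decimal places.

ΔQ_A = 575 − 501 = 74; ΔP_B = 37.6 − 27 = 10.6.
Midpoints: Q̄_A = 538.0, P̄_B = 32.30.
ε = (ΔQ_A/Q̄_A)/(ΔP_B/P̄_B) = (74/538.0)/(10.6/32.30) ≈ 0.419.
ε > 0: tablets and laptops are substitutes.

0.419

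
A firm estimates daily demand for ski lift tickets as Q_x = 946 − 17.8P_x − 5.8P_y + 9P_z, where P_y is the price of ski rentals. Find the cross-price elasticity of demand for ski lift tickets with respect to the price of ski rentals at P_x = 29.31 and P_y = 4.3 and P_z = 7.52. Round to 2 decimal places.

-0.05

At P_x = 29.31 and P_y = 4.3 and P_z = 7.52: Q_x = 467.022.
∂Q_x/∂P_y = -5.8.
ε = (∂Q_x/∂P_y)(P_y/Q_x) = -5.8 × (4.3/467.022) ≈ -0.05.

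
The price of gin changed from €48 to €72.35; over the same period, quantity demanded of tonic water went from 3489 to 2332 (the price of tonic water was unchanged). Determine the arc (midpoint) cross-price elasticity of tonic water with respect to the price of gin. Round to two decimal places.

ΔQ_A = 2332 − 3489 = -1157; ΔP_B = 72.35 − 48 = 24.35.
Midpoints: Q̄_A = 2910.5, P̄_B = 60.17.
ε = (ΔQ_A/Q̄_A)/(ΔP_B/P̄_B) = (-1157/2910.5)/(24.35/60.17) ≈ -0.98.

-0.98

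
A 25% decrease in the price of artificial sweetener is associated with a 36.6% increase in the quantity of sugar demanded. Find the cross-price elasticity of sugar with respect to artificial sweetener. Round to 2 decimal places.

ε = (%ΔQ of sugar) / (%ΔP of artificial sweetener) = (36.6%) / (-25%) ≈ -1.46.
Negative cross-price elasticity: complements.

-1.46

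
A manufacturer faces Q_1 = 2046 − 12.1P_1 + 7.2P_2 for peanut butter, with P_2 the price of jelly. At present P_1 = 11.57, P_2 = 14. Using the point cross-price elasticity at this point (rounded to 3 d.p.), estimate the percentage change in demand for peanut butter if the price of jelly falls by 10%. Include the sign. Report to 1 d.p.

-0.5%

At P_1 = 11.57, P_2 = 14: Q_1 = 2006.803.
∂Q_1/∂P_2 = 7.2.
ε = (∂Q_1/∂P_2)(P_2/Q_1) = 7.2000 × 14/2006.803 ≈ 0.050.
%ΔQ_1 ≈ ε × %ΔP_2 = 0.050 × (-10%) = -0.5%.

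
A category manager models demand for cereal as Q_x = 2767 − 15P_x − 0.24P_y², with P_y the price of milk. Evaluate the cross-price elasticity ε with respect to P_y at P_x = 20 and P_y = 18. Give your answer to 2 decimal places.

-0.07

At P_x = 20 and P_y = 18: Q_x = 2389.24.
∂Q_x/∂P_y = -0.48P_y = -0.48(18) = -8.6400.
ε = (∂Q_x/∂P_y)(P_y/Q_x) = -8.6400 × (18/2389.24) ≈ -0.07.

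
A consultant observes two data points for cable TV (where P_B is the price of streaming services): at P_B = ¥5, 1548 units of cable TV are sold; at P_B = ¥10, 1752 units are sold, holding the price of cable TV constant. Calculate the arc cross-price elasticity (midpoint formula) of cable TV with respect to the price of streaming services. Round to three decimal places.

0.185

ΔQ_A = 1752 − 1548 = 204; ΔP_B = 10 − 5 = 5.
Midpoints: Q̄_A = 1650.0, P̄_B = 7.50.
ε = (ΔQ_A/Q̄_A)/(ΔP_B/P̄_B) = (204/1650.0)/(5/7.50) ≈ 0.185.
ε > 0: cable TV and streaming services are substitutes.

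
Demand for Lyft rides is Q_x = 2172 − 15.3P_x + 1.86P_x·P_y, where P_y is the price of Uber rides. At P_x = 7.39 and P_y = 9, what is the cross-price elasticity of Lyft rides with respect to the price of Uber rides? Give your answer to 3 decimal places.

At P_x = 7.39 and P_y = 9: Q_x = 2182.642.
∂Q_x/∂P_y = 1.86P_x = 1.86(7.39) = 13.7454.
ε = (∂Q_x/∂P_y)(P_y/Q_x) = 13.7454 × (9/2182.642) ≈ 0.057.

0.057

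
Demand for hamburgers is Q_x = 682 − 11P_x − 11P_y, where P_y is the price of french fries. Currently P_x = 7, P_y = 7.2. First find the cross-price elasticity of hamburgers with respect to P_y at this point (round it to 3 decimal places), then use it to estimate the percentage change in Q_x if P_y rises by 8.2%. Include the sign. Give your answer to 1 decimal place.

At P_x = 7, P_y = 7.2: Q_x = 525.8.
∂Q_x/∂P_y = -11.
ε = (∂Q_x/∂P_y)(P_y/Q_x) = -11.0000 × 7.2/525.8 ≈ -0.151.
%ΔQ_x ≈ ε × %ΔP_y = -0.151 × (8.2%) = -1.2%.

-1.2%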